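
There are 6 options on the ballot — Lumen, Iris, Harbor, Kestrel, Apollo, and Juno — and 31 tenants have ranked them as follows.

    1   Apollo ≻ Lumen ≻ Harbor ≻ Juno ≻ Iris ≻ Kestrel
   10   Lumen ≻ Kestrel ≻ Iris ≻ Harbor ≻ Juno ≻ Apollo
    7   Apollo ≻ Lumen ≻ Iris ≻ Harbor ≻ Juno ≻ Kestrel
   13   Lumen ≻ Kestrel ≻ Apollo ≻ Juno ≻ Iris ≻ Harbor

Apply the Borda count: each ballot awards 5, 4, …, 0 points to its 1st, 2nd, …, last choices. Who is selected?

Borda scores:
  Lumen: 4 + 10·5 + 7·4 + 13·5 = 147
  Iris: 1 + 10·3 + 7·3 + 13·1 = 65
  Harbor: 3 + 10·2 + 7·2 + 13·0 = 37
  Kestrel: 0 + 10·4 + 7·0 + 13·4 = 92
  Apollo: 5 + 10·0 + 7·5 + 13·3 = 79
  Juno: 2 + 10·1 + 7·1 + 13·2 = 45
Lumen has the highest total.

Lumen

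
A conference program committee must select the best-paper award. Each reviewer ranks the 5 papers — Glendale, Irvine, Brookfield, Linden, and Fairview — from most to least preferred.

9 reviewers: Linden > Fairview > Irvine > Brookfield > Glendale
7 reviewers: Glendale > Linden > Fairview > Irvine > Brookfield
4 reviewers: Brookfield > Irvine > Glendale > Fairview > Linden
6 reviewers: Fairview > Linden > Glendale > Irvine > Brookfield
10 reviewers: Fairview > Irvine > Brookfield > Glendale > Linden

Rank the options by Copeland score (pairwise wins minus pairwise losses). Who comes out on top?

Fairview

Pairwise results:
  Glendale vs Irvine: Irvine wins 23–13.
  Glendale vs Brookfield: Brookfield wins 23–13.
  Glendale vs Linden: Glendale wins 21–15.
  Glendale vs Fairview: Fairview wins 25–11.
  Irvine vs Brookfield: Irvine wins 32–4.
  Irvine vs Linden: Linden wins 22–14.
  Irvine vs Fairview: Fairview wins 32–4.
  Brookfield vs Linden: Linden wins 22–14.
  Brookfield vs Fairview: Fairview wins 32–4.
  Linden vs Fairview: Fairview wins 20–16.
Copeland scores (wins − losses):
  Glendale: 1 − 3 = -2
  Irvine: 2 − 2 = 0
  Brookfield: 1 − 3 = -2
  Linden: 2 − 2 = 0
  Fairview: 4 − 0 = 4
Fairview has the best Copeland score.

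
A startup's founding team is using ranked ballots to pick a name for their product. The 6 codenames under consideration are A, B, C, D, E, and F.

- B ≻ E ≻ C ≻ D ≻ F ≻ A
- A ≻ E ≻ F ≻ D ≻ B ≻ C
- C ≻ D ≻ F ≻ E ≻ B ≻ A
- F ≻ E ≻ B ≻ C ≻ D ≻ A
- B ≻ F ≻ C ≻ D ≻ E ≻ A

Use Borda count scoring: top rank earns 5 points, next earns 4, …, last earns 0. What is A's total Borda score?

5

Borda scores:
  A: 0 + 5 + 0 + 0 + 0 = 5
  B: 5 + 1 + 1 + 3 + 5 = 15
  C: 3 + 0 + 5 + 2 + 3 = 13
  D: 2 + 2 + 4 + 1 + 2 = 11
  E: 4 + 4 + 2 + 4 + 1 = 15
  F: 1 + 3 + 3 + 5 + 4 = 16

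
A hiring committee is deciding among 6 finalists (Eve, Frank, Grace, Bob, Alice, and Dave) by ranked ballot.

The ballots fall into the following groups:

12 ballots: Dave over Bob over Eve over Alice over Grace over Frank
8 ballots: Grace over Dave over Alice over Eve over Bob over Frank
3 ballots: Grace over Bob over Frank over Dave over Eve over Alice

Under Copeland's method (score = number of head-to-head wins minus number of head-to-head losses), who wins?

Pairwise results:
  Eve vs Frank: Eve wins 20–3.
  Eve vs Grace: Eve wins 12–11.
  Eve vs Bob: Bob wins 15–8.
  Eve vs Alice: Eve wins 15–8.
  Eve vs Dave: Dave wins 23–0.
  Frank vs Grace: Grace wins 23–0.
  Frank vs Bob: Bob wins 23–0.
  Frank vs Alice: Alice wins 20–3.
  Frank vs Dave: Dave wins 20–3.
  Grace vs Bob: Bob wins 12–11.
  Grace vs Alice: Alice wins 12–11.
  Grace vs Dave: Dave wins 12–11.
  Bob vs Alice: Bob wins 15–8.
  Bob vs Dave: Dave wins 20–3.
  Alice vs Dave: Dave wins 23–0.
Copeland scores (wins − losses):
  Eve: 3 − 2 = 1
  Frank: 0 − 5 = -5
  Grace: 1 − 4 = -3
  Bob: 4 − 1 = 3
  Alice: 2 − 3 = -1
  Dave: 5 − 0 = 5
Dave has the best Copeland score.

Dave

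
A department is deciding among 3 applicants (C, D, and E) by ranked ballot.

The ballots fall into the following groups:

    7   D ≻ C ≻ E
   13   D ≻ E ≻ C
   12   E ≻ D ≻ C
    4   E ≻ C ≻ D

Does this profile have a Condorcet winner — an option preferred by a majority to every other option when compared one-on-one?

Head-to-head results (36 voters total):
C vs D: D wins 32–4.
C vs E: E wins 29–7.
D vs E: D wins 20–16.
D beats each rival — C (32–4), E (20–16) — so D is the Condorcet winner.

Yes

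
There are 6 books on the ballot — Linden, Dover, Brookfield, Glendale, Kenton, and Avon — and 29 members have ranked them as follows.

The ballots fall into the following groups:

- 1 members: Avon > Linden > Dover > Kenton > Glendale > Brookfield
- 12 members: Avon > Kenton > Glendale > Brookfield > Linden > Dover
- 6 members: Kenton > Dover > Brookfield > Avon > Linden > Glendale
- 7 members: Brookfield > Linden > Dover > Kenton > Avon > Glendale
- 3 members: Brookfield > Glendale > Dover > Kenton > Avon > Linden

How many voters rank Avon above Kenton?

Ballots ranking Avon above Kenton: 1+12 = 13.
Ballots ranking Kenton above Avon: 6+7+3 = 16.
So 13 of 29 voters prefer Avon to Kenton.

13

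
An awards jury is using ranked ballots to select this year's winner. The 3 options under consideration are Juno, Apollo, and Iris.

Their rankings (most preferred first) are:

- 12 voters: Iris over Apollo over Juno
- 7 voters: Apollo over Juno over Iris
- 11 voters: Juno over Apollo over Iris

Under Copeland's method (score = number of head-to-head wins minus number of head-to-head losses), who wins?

Apollo

Pairwise results:
  Juno vs Apollo: Apollo wins 19–11.
  Juno vs Iris: Juno wins 18–12.
  Apollo vs Iris: Apollo wins 18–12.
Copeland scores (wins − losses):
  Juno: 1 − 1 = 0
  Apollo: 2 − 0 = 2
  Iris: 0 − 2 = -2
Apollo has the best Copeland score.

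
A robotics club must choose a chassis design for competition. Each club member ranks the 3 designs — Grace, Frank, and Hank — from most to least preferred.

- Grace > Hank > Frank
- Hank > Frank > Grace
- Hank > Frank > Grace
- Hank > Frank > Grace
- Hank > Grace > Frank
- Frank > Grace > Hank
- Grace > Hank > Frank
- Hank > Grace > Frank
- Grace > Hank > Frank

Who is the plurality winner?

Hank

First-place vote totals:
  Grace: 3
  Frank: 1
  Hank: 5
Hank has the most first-place votes.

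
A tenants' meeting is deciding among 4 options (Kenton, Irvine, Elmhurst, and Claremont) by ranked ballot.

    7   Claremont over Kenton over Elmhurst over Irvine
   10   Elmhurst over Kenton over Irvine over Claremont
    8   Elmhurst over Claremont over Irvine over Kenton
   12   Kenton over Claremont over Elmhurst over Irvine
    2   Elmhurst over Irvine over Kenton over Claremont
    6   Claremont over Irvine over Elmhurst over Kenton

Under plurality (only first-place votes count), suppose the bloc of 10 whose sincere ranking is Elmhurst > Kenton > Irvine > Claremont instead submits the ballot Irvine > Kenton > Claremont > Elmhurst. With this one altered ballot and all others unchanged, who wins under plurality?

Claremont

First-place totals with the altered ballot: Kenton 12, Irvine 10, Elmhurst 10, Claremont 13.
The switch changes the winner from Elmhurst to Claremont.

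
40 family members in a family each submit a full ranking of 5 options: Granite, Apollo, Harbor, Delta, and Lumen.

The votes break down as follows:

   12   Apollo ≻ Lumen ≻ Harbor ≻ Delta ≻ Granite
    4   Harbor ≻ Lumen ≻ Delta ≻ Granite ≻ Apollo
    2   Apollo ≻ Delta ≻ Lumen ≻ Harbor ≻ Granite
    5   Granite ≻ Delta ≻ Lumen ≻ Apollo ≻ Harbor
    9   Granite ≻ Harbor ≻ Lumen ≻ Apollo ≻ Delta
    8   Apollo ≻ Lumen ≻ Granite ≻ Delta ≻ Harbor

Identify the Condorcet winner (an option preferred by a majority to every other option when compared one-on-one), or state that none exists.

Apollo

Head-to-head results (40 voters total):
Granite vs Apollo: Apollo wins 22–18.
Granite vs Harbor: Granite wins 22–18.
Granite vs Delta: Granite wins 22–18.
Granite vs Lumen: Lumen wins 26–14.
Apollo vs Harbor: Apollo wins 27–13.
Apollo vs Delta: Apollo wins 31–9.
Apollo vs Lumen: Apollo wins 22–18.
Harbor vs Delta: Harbor wins 25–15.
Harbor vs Lumen: Lumen wins 27–13.
Delta vs Lumen: Lumen wins 33–7.
Apollo beats each rival — Granite (22–18), Harbor (27–13), Delta (31–9), Lumen (22–18) — so Apollo is the Condorcet winner.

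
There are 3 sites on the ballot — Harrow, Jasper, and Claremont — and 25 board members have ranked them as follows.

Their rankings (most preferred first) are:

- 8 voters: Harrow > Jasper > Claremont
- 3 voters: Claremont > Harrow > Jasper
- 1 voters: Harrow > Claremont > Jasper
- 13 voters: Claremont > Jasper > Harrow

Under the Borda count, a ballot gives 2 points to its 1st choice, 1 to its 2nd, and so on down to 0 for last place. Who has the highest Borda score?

Borda scores:
  Harrow: 8·2 + 3·1 + 2 + 13·0 = 21
  Jasper: 8·1 + 3·0 + 0 + 13·1 = 21
  Claremont: 8·0 + 3·2 + 1 + 13·2 = 33
Claremont has the highest total.

Claremont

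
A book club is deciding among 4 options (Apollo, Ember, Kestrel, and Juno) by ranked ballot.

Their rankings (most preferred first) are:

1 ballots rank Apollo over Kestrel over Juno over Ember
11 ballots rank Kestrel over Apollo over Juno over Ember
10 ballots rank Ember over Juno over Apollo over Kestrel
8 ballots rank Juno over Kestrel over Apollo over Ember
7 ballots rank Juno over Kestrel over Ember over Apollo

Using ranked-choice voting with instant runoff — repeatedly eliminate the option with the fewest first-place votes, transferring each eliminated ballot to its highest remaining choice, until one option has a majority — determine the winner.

Round 1: Juno 15, Kestrel 11, Ember 10, Apollo 1. Apollo has the fewest and is eliminated.
Round 2: Juno 15, Kestrel 12, Ember 10. Ember has the fewest and is eliminated.
Round 3: Juno 25, Kestrel 12. Juno has a majority.

Juno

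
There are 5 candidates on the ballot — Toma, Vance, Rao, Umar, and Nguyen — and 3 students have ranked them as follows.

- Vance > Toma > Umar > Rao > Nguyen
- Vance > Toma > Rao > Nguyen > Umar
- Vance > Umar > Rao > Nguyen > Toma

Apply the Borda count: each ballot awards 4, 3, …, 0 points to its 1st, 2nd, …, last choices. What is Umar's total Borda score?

Borda scores:
  Toma: 3 + 3 + 0 = 6
  Vance: 4 + 4 + 4 = 12
  Rao: 1 + 2 + 2 = 5
  Umar: 2 + 0 + 3 = 5
  Nguyen: 0 + 1 + 1 = 2

5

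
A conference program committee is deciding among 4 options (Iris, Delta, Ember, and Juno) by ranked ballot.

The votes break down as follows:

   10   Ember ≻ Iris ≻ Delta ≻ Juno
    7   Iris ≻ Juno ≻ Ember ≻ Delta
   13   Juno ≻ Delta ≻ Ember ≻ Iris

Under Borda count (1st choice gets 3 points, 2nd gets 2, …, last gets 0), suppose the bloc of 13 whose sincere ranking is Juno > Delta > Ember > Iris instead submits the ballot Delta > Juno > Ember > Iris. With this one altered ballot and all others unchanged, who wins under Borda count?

Borda totals with the altered ballot: Iris 41, Delta 49, Ember 50, Juno 40.
The switch changes the winner from Juno to Ember.

Ember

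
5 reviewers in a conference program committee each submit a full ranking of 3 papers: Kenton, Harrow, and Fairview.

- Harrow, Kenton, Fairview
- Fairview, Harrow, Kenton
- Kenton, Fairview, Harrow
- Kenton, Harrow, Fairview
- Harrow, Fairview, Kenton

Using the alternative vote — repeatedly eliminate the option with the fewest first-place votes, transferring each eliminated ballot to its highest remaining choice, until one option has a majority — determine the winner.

Round 1: Kenton 2, Harrow 2, Fairview 1. Fairview has the fewest and is eliminated.
Round 2: Harrow 3, Kenton 2. Harrow has a majority.

Harrow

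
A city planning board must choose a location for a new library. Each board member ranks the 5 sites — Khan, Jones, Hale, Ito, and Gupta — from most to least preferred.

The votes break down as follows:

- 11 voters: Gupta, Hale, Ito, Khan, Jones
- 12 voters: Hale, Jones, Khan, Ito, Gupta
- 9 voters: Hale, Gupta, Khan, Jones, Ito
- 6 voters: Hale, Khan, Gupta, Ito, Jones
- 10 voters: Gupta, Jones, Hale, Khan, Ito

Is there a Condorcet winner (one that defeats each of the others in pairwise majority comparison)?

Head-to-head results (48 voters total):
Khan vs Jones: Khan wins 26–22.
Khan vs Hale: Hale wins 48–0.
Khan vs Ito: Khan wins 37–11.
Khan vs Gupta: Gupta wins 30–18.
Jones vs Hale: Hale wins 38–10.
Jones vs Ito: Jones wins 31–17.
Jones vs Gupta: Gupta wins 36–12.
Hale vs Ito: Hale wins 48–0.
Hale vs Gupta: Hale wins 27–21.
Ito vs Gupta: Gupta wins 36–12.
Hale beats each rival — Khan (48–0), Jones (38–10), Ito (48–0), Gupta (27–21) — so Hale is the Condorcet winner.

Yes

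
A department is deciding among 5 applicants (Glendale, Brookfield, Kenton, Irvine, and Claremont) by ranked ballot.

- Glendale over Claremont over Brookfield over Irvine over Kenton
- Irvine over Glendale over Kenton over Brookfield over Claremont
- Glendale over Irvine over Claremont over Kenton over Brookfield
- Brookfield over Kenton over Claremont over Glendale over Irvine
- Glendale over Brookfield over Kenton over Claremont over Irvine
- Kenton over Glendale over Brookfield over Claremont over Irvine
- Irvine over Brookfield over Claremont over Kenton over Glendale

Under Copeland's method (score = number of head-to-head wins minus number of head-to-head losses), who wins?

Pairwise results:
  Glendale vs Brookfield: Glendale wins 5–2.
  Glendale vs Kenton: Glendale wins 4–3.
  Glendale vs Irvine: Glendale wins 5–2.
  Glendale vs Claremont: Glendale wins 5–2.
  Brookfield vs Kenton: Brookfield wins 4–3.
  Brookfield vs Irvine: Brookfield wins 4–3.
  Brookfield vs Claremont: Brookfield wins 5–2.
  Kenton vs Irvine: Irvine wins 4–3.
  Kenton vs Claremont: Kenton wins 4–3.
  Irvine vs Claremont: Claremont wins 4–3.
Copeland scores (wins − losses):
  Glendale: 4 − 0 = 4
  Brookfield: 3 − 1 = 2
  Kenton: 1 − 3 = -2
  Irvine: 1 − 3 = -2
  Claremont: 1 − 3 = -2
Glendale has the best Copeland score.

Glendale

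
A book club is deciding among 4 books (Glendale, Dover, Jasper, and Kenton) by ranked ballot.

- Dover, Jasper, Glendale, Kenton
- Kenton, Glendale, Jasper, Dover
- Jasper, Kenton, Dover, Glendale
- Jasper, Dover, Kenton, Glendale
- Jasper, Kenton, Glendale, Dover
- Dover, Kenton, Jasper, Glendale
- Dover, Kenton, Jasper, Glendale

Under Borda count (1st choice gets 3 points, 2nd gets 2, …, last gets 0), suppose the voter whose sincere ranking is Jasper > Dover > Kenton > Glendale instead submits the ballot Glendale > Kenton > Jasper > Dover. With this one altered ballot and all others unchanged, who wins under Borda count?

Borda totals with the altered ballot: Glendale 7, Dover 10, Jasper 12, Kenton 13.
The switch changes the winner from Jasper to Kenton.

Kenton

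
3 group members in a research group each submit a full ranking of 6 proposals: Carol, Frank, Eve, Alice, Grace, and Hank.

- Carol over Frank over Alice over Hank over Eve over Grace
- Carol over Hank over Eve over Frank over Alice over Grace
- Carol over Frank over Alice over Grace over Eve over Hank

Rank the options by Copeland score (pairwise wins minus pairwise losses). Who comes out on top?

Carol

Pairwise results:
  Carol vs Frank: Carol wins 3–0.
  Carol vs Eve: Carol wins 3–0.
  Carol vs Alice: Carol wins 3–0.
  Carol vs Grace: Carol wins 3–0.
  Carol vs Hank: Carol wins 3–0.
  Frank vs Eve: Frank wins 2–1.
  Frank vs Alice: Frank wins 3–0.
  Frank vs Grace: Frank wins 3–0.
  Frank vs Hank: Frank wins 2–1.
  Eve vs Alice: Alice wins 2–1.
  Eve vs Grace: Eve wins 2–1.
  Eve vs Hank: Hank wins 2–1.
  Alice vs Grace: Alice wins 3–0.
  Alice vs Hank: Alice wins 2–1.
  Grace vs Hank: Hank wins 2–1.
Copeland scores (wins − losses):
  Carol: 5 − 0 = 5
  Frank: 4 − 1 = 3
  Eve: 1 − 4 = -3
  Alice: 3 − 2 = 1
  Grace: 0 − 5 = -5
  Hank: 2 − 3 = -1
Carol has the best Copeland score.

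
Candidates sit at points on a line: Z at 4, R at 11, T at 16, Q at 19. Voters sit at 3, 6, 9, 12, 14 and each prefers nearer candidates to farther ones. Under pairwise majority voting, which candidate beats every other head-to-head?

With single-peaked preferences on a line, the Condorcet winner is the candidate closest to the median voter.
The median voter (position 9) is closest to R at 11.
Check: R vs T — voters closer to R: 4 of 5.

R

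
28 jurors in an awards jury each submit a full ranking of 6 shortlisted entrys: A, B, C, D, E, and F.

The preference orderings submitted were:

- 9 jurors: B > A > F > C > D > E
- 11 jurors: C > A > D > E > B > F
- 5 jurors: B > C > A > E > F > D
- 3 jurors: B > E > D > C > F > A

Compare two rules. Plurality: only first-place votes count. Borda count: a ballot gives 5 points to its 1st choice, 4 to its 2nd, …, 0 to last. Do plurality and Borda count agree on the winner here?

Plurality first-place counts: A 0, B 17, C 11, D 0, E 0, F 0 → B.
Borda totals: A 95, B 96, C 99, D 51, E 44, F 35 → C.
The two rules disagree: plurality picks B, Borda picks C.

No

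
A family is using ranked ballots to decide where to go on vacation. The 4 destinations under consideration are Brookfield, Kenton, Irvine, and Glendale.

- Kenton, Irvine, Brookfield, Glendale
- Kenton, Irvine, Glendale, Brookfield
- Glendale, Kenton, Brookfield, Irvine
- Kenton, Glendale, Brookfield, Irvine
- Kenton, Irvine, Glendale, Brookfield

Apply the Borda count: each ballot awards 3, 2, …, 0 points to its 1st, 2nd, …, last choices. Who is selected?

Borda scores:
  Brookfield: 1 + 0 + 1 + 1 + 0 = 3
  Kenton: 3 + 3 + 2 + 3 + 3 = 14
  Irvine: 2 + 2 + 0 + 0 + 2 = 6
  Glendale: 0 + 1 + 3 + 2 + 1 = 7
Kenton has the highest total.

Kenton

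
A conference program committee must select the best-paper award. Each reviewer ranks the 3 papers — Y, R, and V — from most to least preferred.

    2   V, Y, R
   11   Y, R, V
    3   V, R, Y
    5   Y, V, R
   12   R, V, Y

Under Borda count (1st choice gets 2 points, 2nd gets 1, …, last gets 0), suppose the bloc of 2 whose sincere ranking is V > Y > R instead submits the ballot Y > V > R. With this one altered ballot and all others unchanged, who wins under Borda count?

Borda totals with the altered ballot: Y 36, R 38, V 25.
The winner is unchanged: still R.

R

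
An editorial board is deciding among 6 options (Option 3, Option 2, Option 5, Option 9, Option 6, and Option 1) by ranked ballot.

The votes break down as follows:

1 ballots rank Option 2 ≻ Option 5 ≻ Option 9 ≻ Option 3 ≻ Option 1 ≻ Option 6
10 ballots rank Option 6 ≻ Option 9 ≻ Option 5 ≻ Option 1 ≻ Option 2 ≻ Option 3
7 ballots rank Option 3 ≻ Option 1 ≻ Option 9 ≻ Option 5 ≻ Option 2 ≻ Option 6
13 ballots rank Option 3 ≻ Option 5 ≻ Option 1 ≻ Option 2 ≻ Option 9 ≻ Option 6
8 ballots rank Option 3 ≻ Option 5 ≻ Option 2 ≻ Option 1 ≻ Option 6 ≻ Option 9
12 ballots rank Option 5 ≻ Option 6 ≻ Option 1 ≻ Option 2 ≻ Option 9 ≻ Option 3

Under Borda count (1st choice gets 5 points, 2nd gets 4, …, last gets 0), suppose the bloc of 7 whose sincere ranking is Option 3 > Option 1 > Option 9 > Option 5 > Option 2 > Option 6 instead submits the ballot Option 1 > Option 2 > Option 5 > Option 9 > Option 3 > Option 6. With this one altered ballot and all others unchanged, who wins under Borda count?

Borda totals with the altered ballot: Option 3 114, Option 2 117, Option 5 199, Option 9 82, Option 6 106, Option 1 147.
The winner is unchanged: still Option 5.

Option 5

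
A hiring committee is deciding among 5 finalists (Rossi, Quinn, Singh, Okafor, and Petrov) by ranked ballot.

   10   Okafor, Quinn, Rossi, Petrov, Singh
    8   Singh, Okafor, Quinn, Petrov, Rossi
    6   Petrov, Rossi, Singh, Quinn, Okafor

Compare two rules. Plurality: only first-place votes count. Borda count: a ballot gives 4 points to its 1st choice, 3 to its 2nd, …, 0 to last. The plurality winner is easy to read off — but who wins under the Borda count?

Plurality first-place counts: Rossi 0, Quinn 0, Singh 8, Okafor 10, Petrov 6 → Okafor.
Borda totals: Rossi 38, Quinn 52, Singh 44, Okafor 64, Petrov 42 → Okafor.

Okafor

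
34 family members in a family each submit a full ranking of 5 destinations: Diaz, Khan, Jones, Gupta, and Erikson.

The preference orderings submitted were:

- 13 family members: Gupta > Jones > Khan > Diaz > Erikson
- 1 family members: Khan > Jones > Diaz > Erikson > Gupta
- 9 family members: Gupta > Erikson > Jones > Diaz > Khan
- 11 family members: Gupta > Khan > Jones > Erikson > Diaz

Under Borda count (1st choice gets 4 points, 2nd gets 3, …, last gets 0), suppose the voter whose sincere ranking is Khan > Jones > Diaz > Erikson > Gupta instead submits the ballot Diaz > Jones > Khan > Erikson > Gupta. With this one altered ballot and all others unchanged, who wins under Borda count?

Borda totals with the altered ballot: Diaz 26, Khan 61, Jones 82, Gupta 132, Erikson 39.
The winner is unchanged: still Gupta.

Gupta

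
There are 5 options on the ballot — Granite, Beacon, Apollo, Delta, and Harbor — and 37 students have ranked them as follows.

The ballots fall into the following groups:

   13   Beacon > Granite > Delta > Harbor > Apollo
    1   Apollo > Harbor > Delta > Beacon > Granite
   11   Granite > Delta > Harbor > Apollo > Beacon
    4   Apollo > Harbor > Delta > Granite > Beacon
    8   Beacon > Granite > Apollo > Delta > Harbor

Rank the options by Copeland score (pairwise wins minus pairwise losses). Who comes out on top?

Pairwise results:
  Granite vs Beacon: Beacon wins 22–15.
  Granite vs Apollo: Granite wins 32–5.
  Granite vs Delta: Granite wins 32–5.
  Granite vs Harbor: Granite wins 32–5.
  Beacon vs Apollo: Beacon wins 21–16.
  Beacon vs Delta: Beacon wins 21–16.
  Beacon vs Harbor: Beacon wins 21–16.
  Apollo vs Delta: Delta wins 24–13.
  Apollo vs Harbor: Harbor wins 24–13.
  Delta vs Harbor: Delta wins 32–5.
Copeland scores (wins − losses):
  Granite: 3 − 1 = 2
  Beacon: 4 − 0 = 4
  Apollo: 0 − 4 = -4
  Delta: 2 − 2 = 0
  Harbor: 1 − 3 = -2
Beacon has the best Copeland score.

Beacon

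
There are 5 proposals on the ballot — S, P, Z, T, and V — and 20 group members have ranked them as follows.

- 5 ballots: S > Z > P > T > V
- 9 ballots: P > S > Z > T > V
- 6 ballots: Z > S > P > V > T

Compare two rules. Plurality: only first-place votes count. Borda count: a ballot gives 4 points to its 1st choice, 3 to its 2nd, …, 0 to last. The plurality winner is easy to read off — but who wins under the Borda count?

Plurality first-place counts: S 5, P 9, Z 6, T 0, V 0 → P.
Borda totals: S 65, P 58, Z 57, T 14, V 6 → S.

S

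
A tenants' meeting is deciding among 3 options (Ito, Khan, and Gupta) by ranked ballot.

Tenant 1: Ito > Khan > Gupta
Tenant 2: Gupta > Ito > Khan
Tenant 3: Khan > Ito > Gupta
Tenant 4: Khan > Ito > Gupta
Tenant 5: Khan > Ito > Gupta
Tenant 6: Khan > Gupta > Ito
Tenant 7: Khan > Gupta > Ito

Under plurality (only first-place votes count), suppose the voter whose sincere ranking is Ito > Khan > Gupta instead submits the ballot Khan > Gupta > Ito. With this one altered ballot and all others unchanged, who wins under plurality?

Khan

First-place totals with the altered ballot: Ito 0, Khan 6, Gupta 1.
The winner is unchanged: still Khan.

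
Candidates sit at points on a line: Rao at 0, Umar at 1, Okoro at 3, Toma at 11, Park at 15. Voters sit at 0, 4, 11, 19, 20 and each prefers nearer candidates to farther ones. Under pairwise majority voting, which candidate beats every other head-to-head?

With single-peaked preferences on a line, the Condorcet winner is the candidate closest to the median voter.
The median voter (position 11) is closest to Toma at 11.
Check: Toma vs Park — voters closer to Toma: 3 of 5.

Toma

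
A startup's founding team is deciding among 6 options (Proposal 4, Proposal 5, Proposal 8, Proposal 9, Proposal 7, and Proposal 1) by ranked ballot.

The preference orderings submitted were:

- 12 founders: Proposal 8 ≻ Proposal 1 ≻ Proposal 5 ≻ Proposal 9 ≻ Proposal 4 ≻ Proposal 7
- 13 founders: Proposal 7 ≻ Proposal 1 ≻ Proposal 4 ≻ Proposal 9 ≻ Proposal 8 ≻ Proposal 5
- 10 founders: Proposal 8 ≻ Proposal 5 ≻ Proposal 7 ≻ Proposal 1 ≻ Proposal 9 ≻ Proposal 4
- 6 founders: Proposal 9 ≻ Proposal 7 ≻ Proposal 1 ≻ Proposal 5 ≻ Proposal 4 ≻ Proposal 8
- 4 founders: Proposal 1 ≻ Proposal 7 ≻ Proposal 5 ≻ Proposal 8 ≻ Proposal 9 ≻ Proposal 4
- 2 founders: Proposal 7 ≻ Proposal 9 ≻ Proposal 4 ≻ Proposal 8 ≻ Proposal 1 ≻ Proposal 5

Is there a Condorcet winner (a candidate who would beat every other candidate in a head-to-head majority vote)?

Head-to-head results (47 voters total):
Proposal 4 vs Proposal 5: Proposal 5 wins 32–15.
Proposal 4 vs Proposal 8: Proposal 8 wins 26–21.
Proposal 4 vs Proposal 9: Proposal 9 wins 34–13.
Proposal 4 vs Proposal 7: Proposal 7 wins 35–12.
Proposal 4 vs Proposal 1: Proposal 1 wins 45–2.
Proposal 5 vs Proposal 8: Proposal 8 wins 37–10.
Proposal 5 vs Proposal 9: Proposal 5 wins 26–21.
Proposal 5 vs Proposal 7: Proposal 7 wins 25–22.
Proposal 5 vs Proposal 1: Proposal 1 wins 37–10.
Proposal 8 vs Proposal 9: Proposal 8 wins 26–21.
Proposal 8 vs Proposal 7: Proposal 7 wins 25–22.
Proposal 8 vs Proposal 1: Proposal 8 wins 24–23.
Proposal 9 vs Proposal 7: Proposal 7 wins 29–18.
Proposal 9 vs Proposal 1: Proposal 1 wins 39–8.
Proposal 7 vs Proposal 1: Proposal 7 wins 31–16.
Proposal 7 beats each rival — Proposal 4 (35–12), Proposal 5 (25–22), Proposal 8 (25–22), Proposal 9 (29–18), Proposal 1 (31–16) — so Proposal 7 is the Condorcet winner.

Yes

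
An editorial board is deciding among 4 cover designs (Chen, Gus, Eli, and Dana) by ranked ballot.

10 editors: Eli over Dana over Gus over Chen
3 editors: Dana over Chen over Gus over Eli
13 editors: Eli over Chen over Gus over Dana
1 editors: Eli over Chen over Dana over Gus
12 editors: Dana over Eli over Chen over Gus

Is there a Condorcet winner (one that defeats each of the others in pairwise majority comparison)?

Yes

Head-to-head results (39 voters total):
Chen vs Gus: Chen wins 29–10.
Chen vs Eli: Eli wins 36–3.
Chen vs Dana: Dana wins 25–14.
Gus vs Eli: Eli wins 36–3.
Gus vs Dana: Dana wins 26–13.
Eli vs Dana: Eli wins 24–15.
Eli beats each rival — Chen (36–3), Gus (36–3), Dana (24–15) — so Eli is the Condorcet winner.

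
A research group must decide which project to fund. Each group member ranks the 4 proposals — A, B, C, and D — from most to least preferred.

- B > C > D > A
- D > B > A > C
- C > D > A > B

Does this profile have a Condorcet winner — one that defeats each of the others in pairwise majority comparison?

Head-to-head results (3 voters total):
A vs B: B wins 2–1.
A vs C: C wins 2–1.
A vs D: D wins 3–0.
B vs C: B wins 2–1.
B vs D: D wins 2–1.
C vs D: C wins 2–1.
No candidate beats all others: B beats C beats D beats B, a majority cycle.

No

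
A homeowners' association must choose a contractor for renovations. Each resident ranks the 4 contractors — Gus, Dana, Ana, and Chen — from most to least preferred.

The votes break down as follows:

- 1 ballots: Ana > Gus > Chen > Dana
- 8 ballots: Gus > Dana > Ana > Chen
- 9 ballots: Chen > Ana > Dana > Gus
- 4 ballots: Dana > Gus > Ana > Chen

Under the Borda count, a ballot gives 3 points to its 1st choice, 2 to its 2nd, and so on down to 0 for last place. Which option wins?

Dana

Borda scores:
  Gus: 2 + 8·3 + 9·0 + 4·2 = 34
  Dana: 0 + 8·2 + 9·1 + 4·3 = 37
  Ana: 3 + 8·1 + 9·2 + 4·1 = 33
  Chen: 1 + 8·0 + 9·3 + 4·0 = 28
Dana has the highest total.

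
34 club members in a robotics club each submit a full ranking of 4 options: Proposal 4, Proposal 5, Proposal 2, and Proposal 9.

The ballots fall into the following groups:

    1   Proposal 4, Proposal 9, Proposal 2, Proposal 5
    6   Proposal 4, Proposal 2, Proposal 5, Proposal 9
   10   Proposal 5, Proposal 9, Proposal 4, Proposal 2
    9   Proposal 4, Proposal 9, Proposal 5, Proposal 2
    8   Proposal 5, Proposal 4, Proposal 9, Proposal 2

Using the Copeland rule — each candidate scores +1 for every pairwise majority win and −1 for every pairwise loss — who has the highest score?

Pairwise results:
  Proposal 4 vs Proposal 5: Proposal 5 wins 18–16.
  Proposal 4 vs Proposal 2: Proposal 4 wins 34–0.
  Proposal 4 vs Proposal 9: Proposal 4 wins 24–10.
  Proposal 5 vs Proposal 2: Proposal 5 wins 27–7.
  Proposal 5 vs Proposal 9: Proposal 5 wins 24–10.
  Proposal 2 vs Proposal 9: Proposal 9 wins 28–6.
Copeland scores (wins − losses):
  Proposal 4: 2 − 1 = 1
  Proposal 5: 3 − 0 = 3
  Proposal 2: 0 − 3 = -3
  Proposal 9: 1 − 2 = -1
Proposal 5 has the best Copeland score.

Proposal 5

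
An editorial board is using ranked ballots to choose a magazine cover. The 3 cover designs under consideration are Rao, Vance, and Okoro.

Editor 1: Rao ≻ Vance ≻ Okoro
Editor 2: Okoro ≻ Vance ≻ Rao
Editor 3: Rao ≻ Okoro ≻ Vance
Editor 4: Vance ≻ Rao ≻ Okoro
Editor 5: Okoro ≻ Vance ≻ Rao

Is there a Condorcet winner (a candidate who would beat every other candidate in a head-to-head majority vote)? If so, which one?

Head-to-head results (5 voters total):
Rao vs Vance: Vance wins 3–2.
Rao vs Okoro: Rao wins 3–2.
Vance vs Okoro: Okoro wins 3–2.
No candidate beats all others: Rao beats Okoro beats Vance beats Rao, a majority cycle.

There is no Condorcet winner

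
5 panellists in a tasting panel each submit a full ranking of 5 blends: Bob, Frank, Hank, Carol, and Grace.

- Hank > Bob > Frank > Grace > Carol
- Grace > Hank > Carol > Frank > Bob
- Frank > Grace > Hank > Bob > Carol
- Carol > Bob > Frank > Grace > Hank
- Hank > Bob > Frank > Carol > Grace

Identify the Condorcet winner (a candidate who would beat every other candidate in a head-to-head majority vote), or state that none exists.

Head-to-head results (5 voters total):
Bob vs Frank: Bob wins 3–2.
Bob vs Hank: Hank wins 4–1.
Bob vs Carol: Bob wins 3–2.
Bob vs Grace: Bob wins 3–2.
Frank vs Hank: Hank wins 3–2.
Frank vs Carol: Frank wins 3–2.
Frank vs Grace: Frank wins 4–1.
Hank vs Carol: Hank wins 4–1.
Hank vs Grace: Grace wins 3–2.
Carol vs Grace: Grace wins 3–2.
No candidate beats all others: Bob beats Grace beats Hank beats Bob, a majority cycle.

There is no Condorcet winner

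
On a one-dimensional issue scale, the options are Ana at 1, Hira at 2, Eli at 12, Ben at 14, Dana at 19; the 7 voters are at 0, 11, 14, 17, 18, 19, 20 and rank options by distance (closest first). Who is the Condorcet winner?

With single-peaked preferences on a line, the Condorcet winner is the candidate closest to the median voter.
The median voter (position 17) is closest to Dana at 19.
Check: Dana vs Ana — voters closer to Dana: 6 of 7.

Dana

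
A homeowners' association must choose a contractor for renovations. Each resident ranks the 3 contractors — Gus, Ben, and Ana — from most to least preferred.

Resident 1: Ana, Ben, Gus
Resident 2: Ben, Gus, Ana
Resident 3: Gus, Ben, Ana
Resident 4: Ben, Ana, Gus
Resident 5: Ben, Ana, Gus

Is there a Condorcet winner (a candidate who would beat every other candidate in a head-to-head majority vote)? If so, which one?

Head-to-head results (5 voters total):
Gus vs Ben: Ben wins 4–1.
Gus vs Ana: Ana wins 3–2.
Ben vs Ana: Ben wins 4–1.
Ben beats each rival — Gus (4–1), Ana (4–1) — so Ben is the Condorcet winner.

Ben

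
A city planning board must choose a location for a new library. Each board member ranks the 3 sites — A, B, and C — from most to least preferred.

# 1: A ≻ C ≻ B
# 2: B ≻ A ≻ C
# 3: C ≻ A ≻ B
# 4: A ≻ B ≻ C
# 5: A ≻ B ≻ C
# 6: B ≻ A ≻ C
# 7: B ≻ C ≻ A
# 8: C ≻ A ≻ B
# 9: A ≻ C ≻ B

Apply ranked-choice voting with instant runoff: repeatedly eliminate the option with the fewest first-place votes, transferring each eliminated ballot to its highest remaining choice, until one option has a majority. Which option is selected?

A

Round 1: A 4, B 3, C 2. C has the fewest and is eliminated.
Round 2: A 6, B 3. A has a majority.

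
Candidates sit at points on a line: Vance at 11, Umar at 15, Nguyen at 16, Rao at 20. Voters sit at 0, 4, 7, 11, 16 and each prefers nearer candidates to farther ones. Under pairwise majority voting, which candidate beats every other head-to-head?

With single-peaked preferences on a line, the Condorcet winner is the candidate closest to the median voter.
The median voter (position 7) is closest to Vance at 11.
Check: Vance vs Rao — voters closer to Vance: 4 of 5.

Vance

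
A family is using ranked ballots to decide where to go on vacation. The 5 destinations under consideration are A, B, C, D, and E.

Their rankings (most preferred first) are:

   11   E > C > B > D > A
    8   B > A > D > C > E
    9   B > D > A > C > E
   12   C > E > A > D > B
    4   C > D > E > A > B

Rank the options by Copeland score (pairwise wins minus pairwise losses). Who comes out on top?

C

Pairwise results:
  A vs B: B wins 28–16.
  A vs C: C wins 27–17.
  A vs D: D wins 24–20.
  A vs E: E wins 27–17.
  B vs C: C wins 27–17.
  B vs D: B wins 28–16.
  B vs E: E wins 27–17.
  C vs D: C wins 27–17.
  C vs E: C wins 33–11.
  D vs E: E wins 23–21.
Copeland scores (wins − losses):
  A: 0 − 4 = -4
  B: 2 − 2 = 0
  C: 4 − 0 = 4
  D: 1 − 3 = -2
  E: 3 − 1 = 2
C has the best Copeland score.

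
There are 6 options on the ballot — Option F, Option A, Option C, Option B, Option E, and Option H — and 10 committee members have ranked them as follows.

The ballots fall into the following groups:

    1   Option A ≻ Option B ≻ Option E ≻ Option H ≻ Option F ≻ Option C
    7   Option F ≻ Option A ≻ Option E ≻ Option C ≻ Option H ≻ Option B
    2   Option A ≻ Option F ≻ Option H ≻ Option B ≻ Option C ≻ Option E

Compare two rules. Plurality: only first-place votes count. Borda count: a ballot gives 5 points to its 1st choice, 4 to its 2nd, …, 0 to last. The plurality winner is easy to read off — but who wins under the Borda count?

Plurality first-place counts: Option F 7, Option A 3, Option C 0, Option B 0, Option E 0, Option H 0 → Option F.
Borda totals: Option F 44, Option A 43, Option C 16, Option B 8, Option E 24, Option H 15 → Option F.

Option F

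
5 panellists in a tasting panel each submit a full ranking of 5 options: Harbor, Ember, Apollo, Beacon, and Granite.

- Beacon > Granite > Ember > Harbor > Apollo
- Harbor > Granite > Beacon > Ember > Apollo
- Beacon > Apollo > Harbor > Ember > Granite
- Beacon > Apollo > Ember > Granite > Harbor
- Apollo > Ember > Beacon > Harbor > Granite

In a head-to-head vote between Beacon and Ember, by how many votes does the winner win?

3

Ballots ranking Beacon above Ember: 4.
Ballots ranking Ember above Beacon: 1.
Beacon wins 4–1, a margin of 3.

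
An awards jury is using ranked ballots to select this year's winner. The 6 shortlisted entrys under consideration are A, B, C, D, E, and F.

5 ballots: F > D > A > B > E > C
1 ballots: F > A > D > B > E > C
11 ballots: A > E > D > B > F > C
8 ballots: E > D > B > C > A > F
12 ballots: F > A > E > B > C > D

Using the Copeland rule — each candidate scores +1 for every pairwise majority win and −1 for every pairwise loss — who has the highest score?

A

Pairwise results:
  A vs B: A wins 29–8.
  A vs C: A wins 29–8.
  A vs D: A wins 24–13.
  A vs E: A wins 29–8.
  A vs F: A wins 19–18.
  B vs C: B wins 37–0.
  B vs D: D wins 25–12.
  B vs E: E wins 31–6.
  B vs F: B wins 19–18.
  C vs D: D wins 25–12.
  C vs E: E wins 37–0.
  C vs F: F wins 29–8.
  D vs E: E wins 31–6.
  D vs F: D wins 19–18.
  E vs F: E wins 19–18.
Copeland scores (wins − losses):
  A: 5 − 0 = 5
  B: 2 − 3 = -1
  C: 0 − 5 = -5
  D: 3 − 2 = 1
  E: 4 − 1 = 3
  F: 1 − 4 = -3
A has the best Copeland score.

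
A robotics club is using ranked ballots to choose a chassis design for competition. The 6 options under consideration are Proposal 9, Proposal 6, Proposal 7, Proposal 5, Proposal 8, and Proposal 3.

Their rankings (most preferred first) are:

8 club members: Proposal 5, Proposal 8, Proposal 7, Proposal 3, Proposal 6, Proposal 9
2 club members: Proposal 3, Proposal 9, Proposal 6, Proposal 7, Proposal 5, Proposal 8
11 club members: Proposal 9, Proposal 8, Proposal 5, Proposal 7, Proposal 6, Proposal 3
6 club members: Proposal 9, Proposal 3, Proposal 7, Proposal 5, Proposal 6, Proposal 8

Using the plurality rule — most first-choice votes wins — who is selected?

First-place vote totals:
  Proposal 9: 17
  Proposal 6: 0
  Proposal 7: 0
  Proposal 5: 8
  Proposal 8: 0
  Proposal 3: 2
Proposal 9 has the most first-place votes.

Proposal 9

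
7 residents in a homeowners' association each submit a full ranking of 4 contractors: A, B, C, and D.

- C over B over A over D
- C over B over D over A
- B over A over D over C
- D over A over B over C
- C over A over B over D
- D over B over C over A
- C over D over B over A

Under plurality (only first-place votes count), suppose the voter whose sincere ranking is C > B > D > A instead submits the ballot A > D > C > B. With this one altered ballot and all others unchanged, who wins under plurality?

First-place totals with the altered ballot: A 1, B 1, C 3, D 2.
The winner is unchanged: still C.

C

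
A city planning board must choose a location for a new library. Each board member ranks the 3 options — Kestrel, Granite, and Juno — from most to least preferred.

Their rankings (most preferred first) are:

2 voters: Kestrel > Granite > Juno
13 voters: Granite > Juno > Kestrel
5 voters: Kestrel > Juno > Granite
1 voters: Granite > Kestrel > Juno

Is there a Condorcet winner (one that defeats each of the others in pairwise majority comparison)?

Yes

Head-to-head results (21 voters total):
Kestrel vs Granite: Granite wins 14–7.
Kestrel vs Juno: Juno wins 13–8.
Granite vs Juno: Granite wins 16–5.
Granite beats each rival — Kestrel (14–7), Juno (16–5) — so Granite is the Condorcet winner.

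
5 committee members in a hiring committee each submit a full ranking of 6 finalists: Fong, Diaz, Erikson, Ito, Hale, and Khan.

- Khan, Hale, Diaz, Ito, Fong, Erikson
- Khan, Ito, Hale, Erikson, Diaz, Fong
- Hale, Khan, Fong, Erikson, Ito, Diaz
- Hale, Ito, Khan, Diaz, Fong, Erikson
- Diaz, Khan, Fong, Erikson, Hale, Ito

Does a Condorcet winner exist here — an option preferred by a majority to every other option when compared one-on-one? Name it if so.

Khan

Head-to-head results (5 voters total):
Fong vs Diaz: Diaz wins 4–1.
Fong vs Erikson: Fong wins 4–1.
Fong vs Ito: Ito wins 3–2.
Fong vs Hale: Hale wins 4–1.
Fong vs Khan: Khan wins 5–0.
Diaz vs Erikson: Diaz wins 3–2.
Diaz vs Ito: Ito wins 3–2.
Diaz vs Hale: Hale wins 4–1.
Diaz vs Khan: Khan wins 4–1.
Erikson vs Ito: Ito wins 3–2.
Erikson vs Hale: Hale wins 4–1.
Erikson vs Khan: Khan wins 5–0.
Ito vs Hale: Hale wins 4–1.
Ito vs Khan: Khan wins 4–1.
Hale vs Khan: Khan wins 3–2.
Khan beats each rival — Fong (5–0), Diaz (4–1), Erikson (5–0), Ito (4–1), Hale (3–2) — so Khan is the Condorcet winner.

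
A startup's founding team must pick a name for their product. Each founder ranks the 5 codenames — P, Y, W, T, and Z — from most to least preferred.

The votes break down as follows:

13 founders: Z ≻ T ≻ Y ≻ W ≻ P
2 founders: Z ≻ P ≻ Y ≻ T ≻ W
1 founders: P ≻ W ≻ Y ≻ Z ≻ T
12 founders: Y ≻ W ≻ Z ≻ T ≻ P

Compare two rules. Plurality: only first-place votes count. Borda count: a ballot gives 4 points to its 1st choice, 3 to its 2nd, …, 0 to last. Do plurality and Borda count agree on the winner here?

Plurality first-place counts: P 1, Y 12, W 0, T 0, Z 15 → Z.
Borda totals: P 10, Y 80, W 52, T 53, Z 85 → Z.
The two rules agree on Z.

Yes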